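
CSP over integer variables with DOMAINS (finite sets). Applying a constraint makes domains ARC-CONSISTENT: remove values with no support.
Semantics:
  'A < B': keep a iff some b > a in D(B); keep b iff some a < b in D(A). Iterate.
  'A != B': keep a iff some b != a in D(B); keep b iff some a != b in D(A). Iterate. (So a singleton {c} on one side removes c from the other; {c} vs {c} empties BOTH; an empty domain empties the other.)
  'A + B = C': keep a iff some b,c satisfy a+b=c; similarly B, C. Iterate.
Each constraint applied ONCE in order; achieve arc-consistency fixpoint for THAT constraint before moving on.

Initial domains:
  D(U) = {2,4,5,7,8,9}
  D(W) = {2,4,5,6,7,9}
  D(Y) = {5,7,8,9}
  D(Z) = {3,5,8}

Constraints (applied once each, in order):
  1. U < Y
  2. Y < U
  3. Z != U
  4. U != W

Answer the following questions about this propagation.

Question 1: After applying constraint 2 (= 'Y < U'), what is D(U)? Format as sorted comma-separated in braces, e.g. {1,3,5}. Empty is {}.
Constraint 1 (U < Y) on D(U)={2,4,5,7,8,9} D(Y)={5,7,8,9}: U {2,4,5,7,8,9}->{2,4,5,7,8}
Constraint 2 (Y < U) on D(Y)={5,7,8,9} D(U)={2,4,5,7,8}: Y {5,7,8,9}->{5,7}; U {2,4,5,7,8}->{7,8}
So after constraint 2: D(U) = {7,8}

Answer: {7,8}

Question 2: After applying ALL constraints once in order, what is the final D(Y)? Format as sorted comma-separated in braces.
Constraint 1 (U < Y) on D(U)={2,4,5,7,8,9} D(Y)={5,7,8,9}: U {2,4,5,7,8,9}->{2,4,5,7,8}
Constraint 2 (Y < U) on D(Y)={5,7,8,9} D(U)={2,4,5,7,8}: Y {5,7,8,9}->{5,7}; U {2,4,5,7,8}->{7,8}
Constraint 3 (Z != U) on D(Z)={3,5,8} D(U)={7,8}: no change
Constraint 4 (U != W) on D(U)={7,8} D(W)={2,4,5,6,7,9}: no change
So after all 4 constraints: D(Y) = {5,7}

Answer: {5,7}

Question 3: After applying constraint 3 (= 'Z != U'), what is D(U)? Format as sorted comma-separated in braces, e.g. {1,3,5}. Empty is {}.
Answer: {7,8}

Derivation:
Constraint 1 (U < Y) on D(U)={2,4,5,7,8,9} D(Y)={5,7,8,9}: U {2,4,5,7,8,9}->{2,4,5,7,8}
Constraint 2 (Y < U) on D(Y)={5,7,8,9} D(U)={2,4,5,7,8}: Y {5,7,8,9}->{5,7}; U {2,4,5,7,8}->{7,8}
Constraint 3 (Z != U) on D(Z)={3,5,8} D(U)={7,8}: no change
So after constraint 3: D(U) = {7,8}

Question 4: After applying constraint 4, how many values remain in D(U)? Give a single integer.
Answer: 2

Derivation:
Constraint 1 (U < Y) on D(U)={2,4,5,7,8,9} D(Y)={5,7,8,9}: U {2,4,5,7,8,9}->{2,4,5,7,8}
Constraint 2 (Y < U) on D(Y)={5,7,8,9} D(U)={2,4,5,7,8}: Y {5,7,8,9}->{5,7}; U {2,4,5,7,8}->{7,8}
Constraint 3 (Z != U) on D(Z)={3,5,8} D(U)={7,8}: no change
Constraint 4 (U != W) on D(U)={7,8} D(W)={2,4,5,6,7,9}: no change
So after constraint 4: D(U)={7,8}, size = 2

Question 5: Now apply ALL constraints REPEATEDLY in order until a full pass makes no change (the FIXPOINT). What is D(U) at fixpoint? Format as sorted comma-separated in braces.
Answer: {}

Derivation:
pass 0 (initial): D(U)={2,4,5,7,8,9}
pass 1: U {2,4,5,7,8,9}->{7,8}; Y {5,7,8,9}->{5,7}
pass 2: U {7,8}->{}; W {2,4,5,6,7,9}->{}; Y {5,7}->{}; Z {3,5,8}->{}
pass 3: no change
Fixpoint after 3 passes: D(U) = {}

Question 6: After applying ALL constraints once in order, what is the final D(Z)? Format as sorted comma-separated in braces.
Constraint 1 (U < Y) on D(U)={2,4,5,7,8,9} D(Y)={5,7,8,9}: U {2,4,5,7,8,9}->{2,4,5,7,8}
Constraint 2 (Y < U) on D(Y)={5,7,8,9} D(U)={2,4,5,7,8}: Y {5,7,8,9}->{5,7}; U {2,4,5,7,8}->{7,8}
Constraint 3 (Z != U) on D(Z)={3,5,8} D(U)={7,8}: no change
Constraint 4 (U != W) on D(U)={7,8} D(W)={2,4,5,6,7,9}: no change
So after all 4 constraints: D(Z) = {3,5,8}

Answer: {3,5,8}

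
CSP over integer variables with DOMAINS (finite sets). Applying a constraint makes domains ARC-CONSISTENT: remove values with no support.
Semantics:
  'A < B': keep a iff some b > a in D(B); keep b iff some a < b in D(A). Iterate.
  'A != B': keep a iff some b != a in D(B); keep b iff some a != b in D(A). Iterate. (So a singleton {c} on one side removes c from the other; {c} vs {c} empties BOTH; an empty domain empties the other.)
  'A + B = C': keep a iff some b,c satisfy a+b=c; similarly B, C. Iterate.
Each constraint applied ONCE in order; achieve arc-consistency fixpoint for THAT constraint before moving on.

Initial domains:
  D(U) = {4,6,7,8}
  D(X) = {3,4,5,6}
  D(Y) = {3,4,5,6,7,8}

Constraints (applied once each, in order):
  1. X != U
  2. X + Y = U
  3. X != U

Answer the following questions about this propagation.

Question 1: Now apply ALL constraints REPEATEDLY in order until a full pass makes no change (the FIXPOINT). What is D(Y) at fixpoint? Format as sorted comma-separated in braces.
pass 0 (initial): D(Y)={3,4,5,6,7,8}
pass 1: U {4,6,7,8}->{6,7,8}; X {3,4,5,6}->{3,4,5}; Y {3,4,5,6,7,8}->{3,4,5}
pass 2: no change
Fixpoint after 2 passes: D(Y) = {3,4,5}

Answer: {3,4,5}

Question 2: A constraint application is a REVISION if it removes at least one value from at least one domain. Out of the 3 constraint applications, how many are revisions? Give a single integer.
Answer: 1

Derivation:
Constraint 1 (X != U) on D(X)={3,4,5,6} D(U)={4,6,7,8}: no change => not a revision
Constraint 2 (X + Y = U) on D(X)={3,4,5,6} D(Y)={3,4,5,6,7,8} D(U)={4,6,7,8}: X {3,4,5,6}->{3,4,5}; Y {3,4,5,6,7,8}->{3,4,5}; U {4,6,7,8}->{6,7,8} => REVISION
Constraint 3 (X != U) on D(X)={3,4,5} D(U)={6,7,8}: no change => not a revision
Total revisions = 1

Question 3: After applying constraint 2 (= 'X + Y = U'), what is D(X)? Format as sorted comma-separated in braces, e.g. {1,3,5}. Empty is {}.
Answer: {3,4,5}

Derivation:
Constraint 1 (X != U) on D(X)={3,4,5,6} D(U)={4,6,7,8}: no change
Constraint 2 (X + Y = U) on D(X)={3,4,5,6} D(Y)={3,4,5,6,7,8} D(U)={4,6,7,8}: X {3,4,5,6}->{3,4,5}; Y {3,4,5,6,7,8}->{3,4,5}; U {4,6,7,8}->{6,7,8}
So after constraint 2: D(X) = {3,4,5}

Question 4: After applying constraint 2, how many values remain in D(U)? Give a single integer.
Constraint 1 (X != U) on D(X)={3,4,5,6} D(U)={4,6,7,8}: no change
Constraint 2 (X + Y = U) on D(X)={3,4,5,6} D(Y)={3,4,5,6,7,8} D(U)={4,6,7,8}: X {3,4,5,6}->{3,4,5}; Y {3,4,5,6,7,8}->{3,4,5}; U {4,6,7,8}->{6,7,8}
So after constraint 2: D(U)={6,7,8}, size = 3

Answer: 3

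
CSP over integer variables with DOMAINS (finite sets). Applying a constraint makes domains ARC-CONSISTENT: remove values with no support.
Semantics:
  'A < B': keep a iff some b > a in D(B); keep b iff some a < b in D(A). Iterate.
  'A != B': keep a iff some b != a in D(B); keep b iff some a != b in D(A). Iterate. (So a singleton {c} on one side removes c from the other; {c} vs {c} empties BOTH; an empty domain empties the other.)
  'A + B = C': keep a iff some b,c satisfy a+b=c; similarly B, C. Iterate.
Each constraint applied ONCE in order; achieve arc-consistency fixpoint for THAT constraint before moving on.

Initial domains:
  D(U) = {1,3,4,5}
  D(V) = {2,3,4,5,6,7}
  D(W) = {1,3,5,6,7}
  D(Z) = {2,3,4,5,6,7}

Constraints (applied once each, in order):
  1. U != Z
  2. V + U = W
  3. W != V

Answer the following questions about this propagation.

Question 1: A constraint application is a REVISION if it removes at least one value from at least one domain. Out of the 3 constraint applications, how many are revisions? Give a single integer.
Answer: 1

Derivation:
Constraint 1 (U != Z) on D(U)={1,3,4,5} D(Z)={2,3,4,5,6,7}: no change => not a revision
Constraint 2 (V + U = W) on D(V)={2,3,4,5,6,7} D(U)={1,3,4,5} D(W)={1,3,5,6,7}: V {2,3,4,5,6,7}->{2,3,4,5,6}; W {1,3,5,6,7}->{3,5,6,7} => REVISION
Constraint 3 (W != V) on D(W)={3,5,6,7} D(V)={2,3,4,5,6}: no change => not a revision
Total revisions = 1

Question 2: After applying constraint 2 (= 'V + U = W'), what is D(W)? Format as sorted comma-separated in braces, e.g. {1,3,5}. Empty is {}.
Answer: {3,5,6,7}

Derivation:
Constraint 1 (U != Z) on D(U)={1,3,4,5} D(Z)={2,3,4,5,6,7}: no change
Constraint 2 (V + U = W) on D(V)={2,3,4,5,6,7} D(U)={1,3,4,5} D(W)={1,3,5,6,7}: V {2,3,4,5,6,7}->{2,3,4,5,6}; W {1,3,5,6,7}->{3,5,6,7}
So after constraint 2: D(W) = {3,5,6,7}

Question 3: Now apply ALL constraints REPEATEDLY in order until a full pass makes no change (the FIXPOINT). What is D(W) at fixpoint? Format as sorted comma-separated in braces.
pass 0 (initial): D(W)={1,3,5,6,7}
pass 1: V {2,3,4,5,6,7}->{2,3,4,5,6}; W {1,3,5,6,7}->{3,5,6,7}
pass 2: no change
Fixpoint after 2 passes: D(W) = {3,5,6,7}

Answer: {3,5,6,7}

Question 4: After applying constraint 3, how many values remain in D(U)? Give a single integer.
Answer: 4

Derivation:
Constraint 1 (U != Z) on D(U)={1,3,4,5} D(Z)={2,3,4,5,6,7}: no change
Constraint 2 (V + U = W) on D(V)={2,3,4,5,6,7} D(U)={1,3,4,5} D(W)={1,3,5,6,7}: V {2,3,4,5,6,7}->{2,3,4,5,6}; W {1,3,5,6,7}->{3,5,6,7}
Constraint 3 (W != V) on D(W)={3,5,6,7} D(V)={2,3,4,5,6}: no change
So after constraint 3: D(U)={1,3,4,5}, size = 4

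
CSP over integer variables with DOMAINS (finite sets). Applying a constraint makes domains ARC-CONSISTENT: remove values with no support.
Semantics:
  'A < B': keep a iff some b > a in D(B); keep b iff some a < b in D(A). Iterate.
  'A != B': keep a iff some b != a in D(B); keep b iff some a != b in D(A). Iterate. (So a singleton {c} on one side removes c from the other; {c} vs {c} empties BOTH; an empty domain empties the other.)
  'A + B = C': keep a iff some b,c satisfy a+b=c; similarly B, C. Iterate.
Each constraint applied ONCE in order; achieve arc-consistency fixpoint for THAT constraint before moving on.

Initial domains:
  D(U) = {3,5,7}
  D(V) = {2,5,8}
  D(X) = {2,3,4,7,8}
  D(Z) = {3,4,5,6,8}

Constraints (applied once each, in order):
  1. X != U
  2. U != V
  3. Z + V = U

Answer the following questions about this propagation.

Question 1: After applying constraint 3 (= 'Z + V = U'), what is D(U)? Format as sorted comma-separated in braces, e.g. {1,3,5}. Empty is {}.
Answer: {5,7}

Derivation:
Constraint 1 (X != U) on D(X)={2,3,4,7,8} D(U)={3,5,7}: no change
Constraint 2 (U != V) on D(U)={3,5,7} D(V)={2,5,8}: no change
Constraint 3 (Z + V = U) on D(Z)={3,4,5,6,8} D(V)={2,5,8} D(U)={3,5,7}: Z {3,4,5,6,8}->{3,5}; V {2,5,8}->{2}; U {3,5,7}->{5,7}
So after constraint 3: D(U) = {5,7}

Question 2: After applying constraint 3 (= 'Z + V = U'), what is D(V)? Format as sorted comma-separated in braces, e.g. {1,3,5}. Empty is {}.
Constraint 1 (X != U) on D(X)={2,3,4,7,8} D(U)={3,5,7}: no change
Constraint 2 (U != V) on D(U)={3,5,7} D(V)={2,5,8}: no change
Constraint 3 (Z + V = U) on D(Z)={3,4,5,6,8} D(V)={2,5,8} D(U)={3,5,7}: Z {3,4,5,6,8}->{3,5}; V {2,5,8}->{2}; U {3,5,7}->{5,7}
So after constraint 3: D(V) = {2}

Answer: {2}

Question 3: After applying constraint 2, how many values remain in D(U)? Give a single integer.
Answer: 3

Derivation:
Constraint 1 (X != U) on D(X)={2,3,4,7,8} D(U)={3,5,7}: no change
Constraint 2 (U != V) on D(U)={3,5,7} D(V)={2,5,8}: no change
So after constraint 2: D(U)={3,5,7}, size = 3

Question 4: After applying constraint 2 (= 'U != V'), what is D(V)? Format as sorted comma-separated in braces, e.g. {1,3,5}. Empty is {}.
Answer: {2,5,8}

Derivation:
Constraint 1 (X != U) on D(X)={2,3,4,7,8} D(U)={3,5,7}: no change
Constraint 2 (U != V) on D(U)={3,5,7} D(V)={2,5,8}: no change
So after constraint 2: D(V) = {2,5,8}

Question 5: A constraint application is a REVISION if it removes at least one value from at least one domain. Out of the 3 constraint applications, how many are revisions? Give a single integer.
Answer: 1

Derivation:
Constraint 1 (X != U) on D(X)={2,3,4,7,8} D(U)={3,5,7}: no change => not a revision
Constraint 2 (U != V) on D(U)={3,5,7} D(V)={2,5,8}: no change => not a revision
Constraint 3 (Z + V = U) on D(Z)={3,4,5,6,8} D(V)={2,5,8} D(U)={3,5,7}: Z {3,4,5,6,8}->{3,5}; V {2,5,8}->{2}; U {3,5,7}->{5,7} => REVISION
Total revisions = 1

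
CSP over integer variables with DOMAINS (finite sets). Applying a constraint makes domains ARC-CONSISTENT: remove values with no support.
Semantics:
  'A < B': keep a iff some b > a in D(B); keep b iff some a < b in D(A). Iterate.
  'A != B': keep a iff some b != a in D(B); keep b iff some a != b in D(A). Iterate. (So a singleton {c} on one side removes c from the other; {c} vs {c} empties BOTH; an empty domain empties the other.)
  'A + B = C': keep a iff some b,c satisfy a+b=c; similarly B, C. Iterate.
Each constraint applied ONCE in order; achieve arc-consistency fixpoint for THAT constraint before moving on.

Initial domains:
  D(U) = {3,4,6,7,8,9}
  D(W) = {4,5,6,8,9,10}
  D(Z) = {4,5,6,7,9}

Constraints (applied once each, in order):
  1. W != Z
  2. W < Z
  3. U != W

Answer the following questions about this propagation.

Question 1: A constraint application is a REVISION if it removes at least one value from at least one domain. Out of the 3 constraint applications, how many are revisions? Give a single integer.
Answer: 1

Derivation:
Constraint 1 (W != Z) on D(W)={4,5,6,8,9,10} D(Z)={4,5,6,7,9}: no change => not a revision
Constraint 2 (W < Z) on D(W)={4,5,6,8,9,10} D(Z)={4,5,6,7,9}: W {4,5,6,8,9,10}->{4,5,6,8}; Z {4,5,6,7,9}->{5,6,7,9} => REVISION
Constraint 3 (U != W) on D(U)={3,4,6,7,8,9} D(W)={4,5,6,8}: no change => not a revision
Total revisions = 1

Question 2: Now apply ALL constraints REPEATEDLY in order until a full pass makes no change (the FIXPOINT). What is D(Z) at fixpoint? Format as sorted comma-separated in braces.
Answer: {5,6,7,9}

Derivation:
pass 0 (initial): D(Z)={4,5,6,7,9}
pass 1: W {4,5,6,8,9,10}->{4,5,6,8}; Z {4,5,6,7,9}->{5,6,7,9}
pass 2: no change
Fixpoint after 2 passes: D(Z) = {5,6,7,9}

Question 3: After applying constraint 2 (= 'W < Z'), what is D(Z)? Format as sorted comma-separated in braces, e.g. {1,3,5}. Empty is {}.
Constraint 1 (W != Z) on D(W)={4,5,6,8,9,10} D(Z)={4,5,6,7,9}: no change
Constraint 2 (W < Z) on D(W)={4,5,6,8,9,10} D(Z)={4,5,6,7,9}: W {4,5,6,8,9,10}->{4,5,6,8}; Z {4,5,6,7,9}->{5,6,7,9}
So after constraint 2: D(Z) = {5,6,7,9}

Answer: {5,6,7,9}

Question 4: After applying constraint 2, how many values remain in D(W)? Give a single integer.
Answer: 4

Derivation:
Constraint 1 (W != Z) on D(W)={4,5,6,8,9,10} D(Z)={4,5,6,7,9}: no change
Constraint 2 (W < Z) on D(W)={4,5,6,8,9,10} D(Z)={4,5,6,7,9}: W {4,5,6,8,9,10}->{4,5,6,8}; Z {4,5,6,7,9}->{5,6,7,9}
So after constraint 2: D(W)={4,5,6,8}, size = 4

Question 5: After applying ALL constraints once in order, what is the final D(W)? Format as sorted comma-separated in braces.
Constraint 1 (W != Z) on D(W)={4,5,6,8,9,10} D(Z)={4,5,6,7,9}: no change
Constraint 2 (W < Z) on D(W)={4,5,6,8,9,10} D(Z)={4,5,6,7,9}: W {4,5,6,8,9,10}->{4,5,6,8}; Z {4,5,6,7,9}->{5,6,7,9}
Constraint 3 (U != W) on D(U)={3,4,6,7,8,9} D(W)={4,5,6,8}: no change
So after all 3 constraints: D(W) = {4,5,6,8}

Answer: {4,5,6,8}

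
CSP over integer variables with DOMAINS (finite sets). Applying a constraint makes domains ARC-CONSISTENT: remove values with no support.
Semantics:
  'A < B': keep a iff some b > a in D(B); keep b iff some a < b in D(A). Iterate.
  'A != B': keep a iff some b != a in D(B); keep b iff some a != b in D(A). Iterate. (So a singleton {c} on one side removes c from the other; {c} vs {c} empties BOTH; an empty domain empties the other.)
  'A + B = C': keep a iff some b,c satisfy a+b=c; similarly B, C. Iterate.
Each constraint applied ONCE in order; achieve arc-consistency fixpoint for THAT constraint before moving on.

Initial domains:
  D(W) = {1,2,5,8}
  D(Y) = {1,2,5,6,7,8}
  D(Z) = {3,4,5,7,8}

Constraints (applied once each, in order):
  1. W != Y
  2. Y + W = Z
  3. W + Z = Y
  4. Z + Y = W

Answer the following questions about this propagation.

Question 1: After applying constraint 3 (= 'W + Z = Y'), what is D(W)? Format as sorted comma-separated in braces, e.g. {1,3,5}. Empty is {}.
Answer: {1,2}

Derivation:
Constraint 1 (W != Y) on D(W)={1,2,5,8} D(Y)={1,2,5,6,7,8}: no change
Constraint 2 (Y + W = Z) on D(Y)={1,2,5,6,7,8} D(W)={1,2,5,8} D(Z)={3,4,5,7,8}: Y {1,2,5,6,7,8}->{1,2,5,6,7}; W {1,2,5,8}->{1,2,5}; Z {3,4,5,7,8}->{3,4,7,8}
Constraint 3 (W + Z = Y) on D(W)={1,2,5} D(Z)={3,4,7,8} D(Y)={1,2,5,6,7}: W {1,2,5}->{1,2}; Z {3,4,7,8}->{3,4}; Y {1,2,5,6,7}->{5,6}
So after constraint 3: D(W) = {1,2}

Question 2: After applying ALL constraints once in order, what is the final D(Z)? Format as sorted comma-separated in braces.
Answer: {}

Derivation:
Constraint 1 (W != Y) on D(W)={1,2,5,8} D(Y)={1,2,5,6,7,8}: no change
Constraint 2 (Y + W = Z) on D(Y)={1,2,5,6,7,8} D(W)={1,2,5,8} D(Z)={3,4,5,7,8}: Y {1,2,5,6,7,8}->{1,2,5,6,7}; W {1,2,5,8}->{1,2,5}; Z {3,4,5,7,8}->{3,4,7,8}
Constraint 3 (W + Z = Y) on D(W)={1,2,5} D(Z)={3,4,7,8} D(Y)={1,2,5,6,7}: W {1,2,5}->{1,2}; Z {3,4,7,8}->{3,4}; Y {1,2,5,6,7}->{5,6}
Constraint 4 (Z + Y = W) on D(Z)={3,4} D(Y)={5,6} D(W)={1,2}: Z {3,4}->{}; Y {5,6}->{}; W {1,2}->{}
So after all 4 constraints: D(Z) = {}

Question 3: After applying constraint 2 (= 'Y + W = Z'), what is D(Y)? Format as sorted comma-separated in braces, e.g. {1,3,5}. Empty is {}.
Answer: {1,2,5,6,7}

Derivation:
Constraint 1 (W != Y) on D(W)={1,2,5,8} D(Y)={1,2,5,6,7,8}: no change
Constraint 2 (Y + W = Z) on D(Y)={1,2,5,6,7,8} D(W)={1,2,5,8} D(Z)={3,4,5,7,8}: Y {1,2,5,6,7,8}->{1,2,5,6,7}; W {1,2,5,8}->{1,2,5}; Z {3,4,5,7,8}->{3,4,7,8}
So after constraint 2: D(Y) = {1,2,5,6,7}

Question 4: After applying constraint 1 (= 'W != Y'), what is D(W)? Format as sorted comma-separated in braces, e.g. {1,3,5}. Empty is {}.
Constraint 1 (W != Y) on D(W)={1,2,5,8} D(Y)={1,2,5,6,7,8}: no change
So after constraint 1: D(W) = {1,2,5,8}

Answer: {1,2,5,8}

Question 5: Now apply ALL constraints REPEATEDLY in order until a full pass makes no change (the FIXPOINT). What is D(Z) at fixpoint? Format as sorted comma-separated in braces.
pass 0 (initial): D(Z)={3,4,5,7,8}
pass 1: W {1,2,5,8}->{}; Y {1,2,5,6,7,8}->{}; Z {3,4,5,7,8}->{}
pass 2: no change
Fixpoint after 2 passes: D(Z) = {}

Answer: {}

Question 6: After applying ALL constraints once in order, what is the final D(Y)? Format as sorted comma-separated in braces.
Answer: {}

Derivation:
Constraint 1 (W != Y) on D(W)={1,2,5,8} D(Y)={1,2,5,6,7,8}: no change
Constraint 2 (Y + W = Z) on D(Y)={1,2,5,6,7,8} D(W)={1,2,5,8} D(Z)={3,4,5,7,8}: Y {1,2,5,6,7,8}->{1,2,5,6,7}; W {1,2,5,8}->{1,2,5}; Z {3,4,5,7,8}->{3,4,7,8}
Constraint 3 (W + Z = Y) on D(W)={1,2,5} D(Z)={3,4,7,8} D(Y)={1,2,5,6,7}: W {1,2,5}->{1,2}; Z {3,4,7,8}->{3,4}; Y {1,2,5,6,7}->{5,6}
Constraint 4 (Z + Y = W) on D(Z)={3,4} D(Y)={5,6} D(W)={1,2}: Z {3,4}->{}; Y {5,6}->{}; W {1,2}->{}
So after all 4 constraints: D(Y) = {}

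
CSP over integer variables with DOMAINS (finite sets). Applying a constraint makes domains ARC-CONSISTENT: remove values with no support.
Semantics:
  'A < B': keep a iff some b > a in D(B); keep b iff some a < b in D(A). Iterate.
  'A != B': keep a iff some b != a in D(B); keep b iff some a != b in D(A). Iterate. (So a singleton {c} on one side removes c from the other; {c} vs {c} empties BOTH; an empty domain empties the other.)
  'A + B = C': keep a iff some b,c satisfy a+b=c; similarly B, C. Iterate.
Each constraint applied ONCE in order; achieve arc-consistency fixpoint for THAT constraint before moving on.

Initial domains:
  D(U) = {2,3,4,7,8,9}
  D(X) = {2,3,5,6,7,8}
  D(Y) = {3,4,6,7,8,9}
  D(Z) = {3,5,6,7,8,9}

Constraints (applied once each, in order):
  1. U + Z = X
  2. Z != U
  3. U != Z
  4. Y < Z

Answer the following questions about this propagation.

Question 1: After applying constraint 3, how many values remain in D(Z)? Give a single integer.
Constraint 1 (U + Z = X) on D(U)={2,3,4,7,8,9} D(Z)={3,5,6,7,8,9} D(X)={2,3,5,6,7,8}: U {2,3,4,7,8,9}->{2,3,4}; Z {3,5,6,7,8,9}->{3,5,6}; X {2,3,5,6,7,8}->{5,6,7,8}
Constraint 2 (Z != U) on D(Z)={3,5,6} D(U)={2,3,4}: no change
Constraint 3 (U != Z) on D(U)={2,3,4} D(Z)={3,5,6}: no change
So after constraint 3: D(Z)={3,5,6}, size = 3

Answer: 3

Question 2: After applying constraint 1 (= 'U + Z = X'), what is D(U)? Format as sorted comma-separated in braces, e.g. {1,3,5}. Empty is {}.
Constraint 1 (U + Z = X) on D(U)={2,3,4,7,8,9} D(Z)={3,5,6,7,8,9} D(X)={2,3,5,6,7,8}: U {2,3,4,7,8,9}->{2,3,4}; Z {3,5,6,7,8,9}->{3,5,6}; X {2,3,5,6,7,8}->{5,6,7,8}
So after constraint 1: D(U) = {2,3,4}

Answer: {2,3,4}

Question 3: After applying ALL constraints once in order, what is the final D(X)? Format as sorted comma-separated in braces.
Constraint 1 (U + Z = X) on D(U)={2,3,4,7,8,9} D(Z)={3,5,6,7,8,9} D(X)={2,3,5,6,7,8}: U {2,3,4,7,8,9}->{2,3,4}; Z {3,5,6,7,8,9}->{3,5,6}; X {2,3,5,6,7,8}->{5,6,7,8}
Constraint 2 (Z != U) on D(Z)={3,5,6} D(U)={2,3,4}: no change
Constraint 3 (U != Z) on D(U)={2,3,4} D(Z)={3,5,6}: no change
Constraint 4 (Y < Z) on D(Y)={3,4,6,7,8,9} D(Z)={3,5,6}: Y {3,4,6,7,8,9}->{3,4}; Z {3,5,6}->{5,6}
So after all 4 constraints: D(X) = {5,6,7,8}

Answer: {5,6,7,8}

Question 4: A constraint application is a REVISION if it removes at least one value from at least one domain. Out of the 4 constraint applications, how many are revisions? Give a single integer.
Constraint 1 (U + Z = X) on D(U)={2,3,4,7,8,9} D(Z)={3,5,6,7,8,9} D(X)={2,3,5,6,7,8}: U {2,3,4,7,8,9}->{2,3,4}; Z {3,5,6,7,8,9}->{3,5,6}; X {2,3,5,6,7,8}->{5,6,7,8} => REVISION
Constraint 2 (Z != U) on D(Z)={3,5,6} D(U)={2,3,4}: no change => not a revision
Constraint 3 (U != Z) on D(U)={2,3,4} D(Z)={3,5,6}: no change => not a revision
Constraint 4 (Y < Z) on D(Y)={3,4,6,7,8,9} D(Z)={3,5,6}: Y {3,4,6,7,8,9}->{3,4}; Z {3,5,6}->{5,6} => REVISION
Total revisions = 2

Answer: 2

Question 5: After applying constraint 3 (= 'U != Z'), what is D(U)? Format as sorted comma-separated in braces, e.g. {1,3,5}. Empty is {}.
Answer: {2,3,4}

Derivation:
Constraint 1 (U + Z = X) on D(U)={2,3,4,7,8,9} D(Z)={3,5,6,7,8,9} D(X)={2,3,5,6,7,8}: U {2,3,4,7,8,9}->{2,3,4}; Z {3,5,6,7,8,9}->{3,5,6}; X {2,3,5,6,7,8}->{5,6,7,8}
Constraint 2 (Z != U) on D(Z)={3,5,6} D(U)={2,3,4}: no change
Constraint 3 (U != Z) on D(U)={2,3,4} D(Z)={3,5,6}: no change
So after constraint 3: D(U) = {2,3,4}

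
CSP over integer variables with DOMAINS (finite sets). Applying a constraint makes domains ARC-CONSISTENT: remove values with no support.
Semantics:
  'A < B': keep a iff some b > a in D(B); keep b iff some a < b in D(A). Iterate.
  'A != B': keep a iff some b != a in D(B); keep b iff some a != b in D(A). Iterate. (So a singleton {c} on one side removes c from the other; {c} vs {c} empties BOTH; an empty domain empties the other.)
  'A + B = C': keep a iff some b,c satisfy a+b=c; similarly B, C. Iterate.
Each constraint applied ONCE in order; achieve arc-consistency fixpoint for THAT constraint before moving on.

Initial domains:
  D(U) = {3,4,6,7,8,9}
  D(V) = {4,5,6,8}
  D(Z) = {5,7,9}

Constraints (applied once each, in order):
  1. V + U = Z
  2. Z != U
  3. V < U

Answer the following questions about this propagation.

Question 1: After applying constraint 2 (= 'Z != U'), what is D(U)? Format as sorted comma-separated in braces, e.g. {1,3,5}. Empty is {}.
Constraint 1 (V + U = Z) on D(V)={4,5,6,8} D(U)={3,4,6,7,8,9} D(Z)={5,7,9}: V {4,5,6,8}->{4,5,6}; U {3,4,6,7,8,9}->{3,4}; Z {5,7,9}->{7,9}
Constraint 2 (Z != U) on D(Z)={7,9} D(U)={3,4}: no change
So after constraint 2: D(U) = {3,4}

Answer: {3,4}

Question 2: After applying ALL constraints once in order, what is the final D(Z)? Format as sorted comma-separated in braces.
Constraint 1 (V + U = Z) on D(V)={4,5,6,8} D(U)={3,4,6,7,8,9} D(Z)={5,7,9}: V {4,5,6,8}->{4,5,6}; U {3,4,6,7,8,9}->{3,4}; Z {5,7,9}->{7,9}
Constraint 2 (Z != U) on D(Z)={7,9} D(U)={3,4}: no change
Constraint 3 (V < U) on D(V)={4,5,6} D(U)={3,4}: V {4,5,6}->{}; U {3,4}->{}
So after all 3 constraints: D(Z) = {7,9}

Answer: {7,9}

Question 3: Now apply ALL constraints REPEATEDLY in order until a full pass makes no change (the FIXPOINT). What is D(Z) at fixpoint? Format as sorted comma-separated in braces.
Answer: {}

Derivation:
pass 0 (initial): D(Z)={5,7,9}
pass 1: U {3,4,6,7,8,9}->{}; V {4,5,6,8}->{}; Z {5,7,9}->{7,9}
pass 2: Z {7,9}->{}
pass 3: no change
Fixpoint after 3 passes: D(Z) = {}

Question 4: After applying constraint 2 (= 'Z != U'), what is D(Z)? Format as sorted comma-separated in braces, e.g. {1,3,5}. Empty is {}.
Answer: {7,9}

Derivation:
Constraint 1 (V + U = Z) on D(V)={4,5,6,8} D(U)={3,4,6,7,8,9} D(Z)={5,7,9}: V {4,5,6,8}->{4,5,6}; U {3,4,6,7,8,9}->{3,4}; Z {5,7,9}->{7,9}
Constraint 2 (Z != U) on D(Z)={7,9} D(U)={3,4}: no change
So after constraint 2: D(Z) = {7,9}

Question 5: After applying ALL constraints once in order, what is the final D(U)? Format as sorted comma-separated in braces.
Answer: {}

Derivation:
Constraint 1 (V + U = Z) on D(V)={4,5,6,8} D(U)={3,4,6,7,8,9} D(Z)={5,7,9}: V {4,5,6,8}->{4,5,6}; U {3,4,6,7,8,9}->{3,4}; Z {5,7,9}->{7,9}
Constraint 2 (Z != U) on D(Z)={7,9} D(U)={3,4}: no change
Constraint 3 (V < U) on D(V)={4,5,6} D(U)={3,4}: V {4,5,6}->{}; U {3,4}->{}
So after all 3 constraints: D(U) = {}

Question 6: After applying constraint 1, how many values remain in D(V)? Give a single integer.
Answer: 3

Derivation:
Constraint 1 (V + U = Z) on D(V)={4,5,6,8} D(U)={3,4,6,7,8,9} D(Z)={5,7,9}: V {4,5,6,8}->{4,5,6}; U {3,4,6,7,8,9}->{3,4}; Z {5,7,9}->{7,9}
So after constraint 1: D(V)={4,5,6}, size = 3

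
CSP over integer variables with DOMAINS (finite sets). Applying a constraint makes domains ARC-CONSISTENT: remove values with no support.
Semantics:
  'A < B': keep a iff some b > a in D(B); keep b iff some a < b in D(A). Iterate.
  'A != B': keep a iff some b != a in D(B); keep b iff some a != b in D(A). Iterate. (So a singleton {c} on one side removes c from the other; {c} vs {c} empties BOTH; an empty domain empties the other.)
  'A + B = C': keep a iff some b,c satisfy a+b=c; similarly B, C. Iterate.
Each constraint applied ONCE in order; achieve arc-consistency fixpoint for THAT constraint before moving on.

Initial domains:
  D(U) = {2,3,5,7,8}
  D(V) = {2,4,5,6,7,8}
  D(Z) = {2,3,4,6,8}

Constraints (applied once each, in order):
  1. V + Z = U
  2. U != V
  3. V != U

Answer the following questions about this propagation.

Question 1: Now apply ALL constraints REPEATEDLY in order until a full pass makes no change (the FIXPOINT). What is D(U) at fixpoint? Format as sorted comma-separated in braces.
pass 0 (initial): D(U)={2,3,5,7,8}
pass 1: U {2,3,5,7,8}->{5,7,8}; V {2,4,5,6,7,8}->{2,4,5,6}; Z {2,3,4,6,8}->{2,3,4,6}
pass 2: no change
Fixpoint after 2 passes: D(U) = {5,7,8}

Answer: {5,7,8}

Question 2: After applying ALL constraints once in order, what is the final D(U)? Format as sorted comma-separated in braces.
Constraint 1 (V + Z = U) on D(V)={2,4,5,6,7,8} D(Z)={2,3,4,6,8} D(U)={2,3,5,7,8}: V {2,4,5,6,7,8}->{2,4,5,6}; Z {2,3,4,6,8}->{2,3,4,6}; U {2,3,5,7,8}->{5,7,8}
Constraint 2 (U != V) on D(U)={5,7,8} D(V)={2,4,5,6}: no change
Constraint 3 (V != U) on D(V)={2,4,5,6} D(U)={5,7,8}: no change
So after all 3 constraints: D(U) = {5,7,8}

Answer: {5,7,8}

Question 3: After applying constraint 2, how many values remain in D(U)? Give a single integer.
Constraint 1 (V + Z = U) on D(V)={2,4,5,6,7,8} D(Z)={2,3,4,6,8} D(U)={2,3,5,7,8}: V {2,4,5,6,7,8}->{2,4,5,6}; Z {2,3,4,6,8}->{2,3,4,6}; U {2,3,5,7,8}->{5,7,8}
Constraint 2 (U != V) on D(U)={5,7,8} D(V)={2,4,5,6}: no change
So after constraint 2: D(U)={5,7,8}, size = 3

Answer: 3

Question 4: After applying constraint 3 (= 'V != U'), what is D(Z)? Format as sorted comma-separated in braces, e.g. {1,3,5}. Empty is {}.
Answer: {2,3,4,6}

Derivation:
Constraint 1 (V + Z = U) on D(V)={2,4,5,6,7,8} D(Z)={2,3,4,6,8} D(U)={2,3,5,7,8}: V {2,4,5,6,7,8}->{2,4,5,6}; Z {2,3,4,6,8}->{2,3,4,6}; U {2,3,5,7,8}->{5,7,8}
Constraint 2 (U != V) on D(U)={5,7,8} D(V)={2,4,5,6}: no change
Constraint 3 (V != U) on D(V)={2,4,5,6} D(U)={5,7,8}: no change
So after constraint 3: D(Z) = {2,3,4,6}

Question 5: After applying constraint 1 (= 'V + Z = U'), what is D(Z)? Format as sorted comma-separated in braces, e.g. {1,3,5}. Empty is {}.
Answer: {2,3,4,6}

Derivation:
Constraint 1 (V + Z = U) on D(V)={2,4,5,6,7,8} D(Z)={2,3,4,6,8} D(U)={2,3,5,7,8}: V {2,4,5,6,7,8}->{2,4,5,6}; Z {2,3,4,6,8}->{2,3,4,6}; U {2,3,5,7,8}->{5,7,8}
So after constraint 1: D(Z) = {2,3,4,6}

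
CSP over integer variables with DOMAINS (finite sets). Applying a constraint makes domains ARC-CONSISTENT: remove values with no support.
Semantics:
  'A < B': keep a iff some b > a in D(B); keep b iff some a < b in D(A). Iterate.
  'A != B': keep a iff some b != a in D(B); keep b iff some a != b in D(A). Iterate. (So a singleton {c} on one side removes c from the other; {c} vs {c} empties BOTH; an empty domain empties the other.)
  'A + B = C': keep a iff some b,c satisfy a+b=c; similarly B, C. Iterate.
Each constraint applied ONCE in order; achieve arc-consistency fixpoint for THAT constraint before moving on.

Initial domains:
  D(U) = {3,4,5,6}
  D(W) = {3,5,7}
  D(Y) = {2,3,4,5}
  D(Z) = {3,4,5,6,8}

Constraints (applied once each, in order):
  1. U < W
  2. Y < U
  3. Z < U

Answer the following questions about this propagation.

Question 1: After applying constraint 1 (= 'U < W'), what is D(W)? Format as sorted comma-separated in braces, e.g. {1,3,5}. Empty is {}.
Answer: {5,7}

Derivation:
Constraint 1 (U < W) on D(U)={3,4,5,6} D(W)={3,5,7}: W {3,5,7}->{5,7}
So after constraint 1: D(W) = {5,7}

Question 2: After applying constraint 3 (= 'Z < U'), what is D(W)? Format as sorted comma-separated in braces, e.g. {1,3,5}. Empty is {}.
Constraint 1 (U < W) on D(U)={3,4,5,6} D(W)={3,5,7}: W {3,5,7}->{5,7}
Constraint 2 (Y < U) on D(Y)={2,3,4,5} D(U)={3,4,5,6}: no change
Constraint 3 (Z < U) on D(Z)={3,4,5,6,8} D(U)={3,4,5,6}: Z {3,4,5,6,8}->{3,4,5}; U {3,4,5,6}->{4,5,6}
So after constraint 3: D(W) = {5,7}

Answer: {5,7}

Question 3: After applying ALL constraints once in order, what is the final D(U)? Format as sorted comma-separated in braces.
Answer: {4,5,6}

Derivation:
Constraint 1 (U < W) on D(U)={3,4,5,6} D(W)={3,5,7}: W {3,5,7}->{5,7}
Constraint 2 (Y < U) on D(Y)={2,3,4,5} D(U)={3,4,5,6}: no change
Constraint 3 (Z < U) on D(Z)={3,4,5,6,8} D(U)={3,4,5,6}: Z {3,4,5,6,8}->{3,4,5}; U {3,4,5,6}->{4,5,6}
So after all 3 constraints: D(U) = {4,5,6}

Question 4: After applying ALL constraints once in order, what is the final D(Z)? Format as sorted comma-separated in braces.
Answer: {3,4,5}

Derivation:
Constraint 1 (U < W) on D(U)={3,4,5,6} D(W)={3,5,7}: W {3,5,7}->{5,7}
Constraint 2 (Y < U) on D(Y)={2,3,4,5} D(U)={3,4,5,6}: no change
Constraint 3 (Z < U) on D(Z)={3,4,5,6,8} D(U)={3,4,5,6}: Z {3,4,5,6,8}->{3,4,5}; U {3,4,5,6}->{4,5,6}
So after all 3 constraints: D(Z) = {3,4,5}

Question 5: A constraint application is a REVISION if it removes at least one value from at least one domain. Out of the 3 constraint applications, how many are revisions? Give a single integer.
Answer: 2

Derivation:
Constraint 1 (U < W) on D(U)={3,4,5,6} D(W)={3,5,7}: W {3,5,7}->{5,7} => REVISION
Constraint 2 (Y < U) on D(Y)={2,3,4,5} D(U)={3,4,5,6}: no change => not a revision
Constraint 3 (Z < U) on D(Z)={3,4,5,6,8} D(U)={3,4,5,6}: Z {3,4,5,6,8}->{3,4,5}; U {3,4,5,6}->{4,5,6} => REVISION
Total revisions = 2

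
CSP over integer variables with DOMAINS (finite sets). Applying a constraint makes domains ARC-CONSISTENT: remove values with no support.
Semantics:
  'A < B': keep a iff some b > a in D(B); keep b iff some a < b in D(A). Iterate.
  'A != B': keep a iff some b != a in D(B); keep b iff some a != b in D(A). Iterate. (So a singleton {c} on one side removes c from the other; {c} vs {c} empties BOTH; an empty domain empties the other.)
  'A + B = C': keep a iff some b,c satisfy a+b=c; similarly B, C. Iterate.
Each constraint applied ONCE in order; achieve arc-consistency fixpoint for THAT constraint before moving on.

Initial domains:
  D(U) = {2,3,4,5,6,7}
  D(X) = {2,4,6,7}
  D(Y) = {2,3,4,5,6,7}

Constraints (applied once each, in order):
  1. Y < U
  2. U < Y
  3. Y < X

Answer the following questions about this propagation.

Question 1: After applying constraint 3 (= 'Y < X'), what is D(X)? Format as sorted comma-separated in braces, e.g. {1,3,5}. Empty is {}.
Constraint 1 (Y < U) on D(Y)={2,3,4,5,6,7} D(U)={2,3,4,5,6,7}: Y {2,3,4,5,6,7}->{2,3,4,5,6}; U {2,3,4,5,6,7}->{3,4,5,6,7}
Constraint 2 (U < Y) on D(U)={3,4,5,6,7} D(Y)={2,3,4,5,6}: U {3,4,5,6,7}->{3,4,5}; Y {2,3,4,5,6}->{4,5,6}
Constraint 3 (Y < X) on D(Y)={4,5,6} D(X)={2,4,6,7}: X {2,4,6,7}->{6,7}
So after constraint 3: D(X) = {6,7}

Answer: {6,7}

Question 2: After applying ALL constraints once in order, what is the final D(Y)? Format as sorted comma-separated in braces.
Constraint 1 (Y < U) on D(Y)={2,3,4,5,6,7} D(U)={2,3,4,5,6,7}: Y {2,3,4,5,6,7}->{2,3,4,5,6}; U {2,3,4,5,6,7}->{3,4,5,6,7}
Constraint 2 (U < Y) on D(U)={3,4,5,6,7} D(Y)={2,3,4,5,6}: U {3,4,5,6,7}->{3,4,5}; Y {2,3,4,5,6}->{4,5,6}
Constraint 3 (Y < X) on D(Y)={4,5,6} D(X)={2,4,6,7}: X {2,4,6,7}->{6,7}
So after all 3 constraints: D(Y) = {4,5,6}

Answer: {4,5,6}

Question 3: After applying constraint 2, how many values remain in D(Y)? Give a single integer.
Constraint 1 (Y < U) on D(Y)={2,3,4,5,6,7} D(U)={2,3,4,5,6,7}: Y {2,3,4,5,6,7}->{2,3,4,5,6}; U {2,3,4,5,6,7}->{3,4,5,6,7}
Constraint 2 (U < Y) on D(U)={3,4,5,6,7} D(Y)={2,3,4,5,6}: U {3,4,5,6,7}->{3,4,5}; Y {2,3,4,5,6}->{4,5,6}
So after constraint 2: D(Y)={4,5,6}, size = 3

Answer: 3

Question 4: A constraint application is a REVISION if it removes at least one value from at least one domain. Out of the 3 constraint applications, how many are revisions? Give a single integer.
Constraint 1 (Y < U) on D(Y)={2,3,4,5,6,7} D(U)={2,3,4,5,6,7}: Y {2,3,4,5,6,7}->{2,3,4,5,6}; U {2,3,4,5,6,7}->{3,4,5,6,7} => REVISION
Constraint 2 (U < Y) on D(U)={3,4,5,6,7} D(Y)={2,3,4,5,6}: U {3,4,5,6,7}->{3,4,5}; Y {2,3,4,5,6}->{4,5,6} => REVISION
Constraint 3 (Y < X) on D(Y)={4,5,6} D(X)={2,4,6,7}: X {2,4,6,7}->{6,7} => REVISION
Total revisions = 3

Answer: 3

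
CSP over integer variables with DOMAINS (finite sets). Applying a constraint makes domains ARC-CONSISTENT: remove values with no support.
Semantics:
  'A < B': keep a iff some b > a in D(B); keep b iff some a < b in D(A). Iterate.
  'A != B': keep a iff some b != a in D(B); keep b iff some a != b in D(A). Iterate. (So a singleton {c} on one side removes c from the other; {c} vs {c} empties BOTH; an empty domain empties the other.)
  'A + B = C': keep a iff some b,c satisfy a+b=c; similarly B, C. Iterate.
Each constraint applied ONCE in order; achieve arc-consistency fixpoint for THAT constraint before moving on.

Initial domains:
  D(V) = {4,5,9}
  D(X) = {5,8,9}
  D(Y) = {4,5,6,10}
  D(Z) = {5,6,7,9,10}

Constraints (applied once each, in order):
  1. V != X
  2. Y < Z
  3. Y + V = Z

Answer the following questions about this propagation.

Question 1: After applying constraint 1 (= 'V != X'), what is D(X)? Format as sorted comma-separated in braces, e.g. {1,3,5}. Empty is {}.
Answer: {5,8,9}

Derivation:
Constraint 1 (V != X) on D(V)={4,5,9} D(X)={5,8,9}: no change
So after constraint 1: D(X) = {5,8,9}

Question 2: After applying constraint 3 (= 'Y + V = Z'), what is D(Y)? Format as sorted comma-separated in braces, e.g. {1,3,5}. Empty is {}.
Constraint 1 (V != X) on D(V)={4,5,9} D(X)={5,8,9}: no change
Constraint 2 (Y < Z) on D(Y)={4,5,6,10} D(Z)={5,6,7,9,10}: Y {4,5,6,10}->{4,5,6}
Constraint 3 (Y + V = Z) on D(Y)={4,5,6} D(V)={4,5,9} D(Z)={5,6,7,9,10}: V {4,5,9}->{4,5}; Z {5,6,7,9,10}->{9,10}
So after constraint 3: D(Y) = {4,5,6}

Answer: {4,5,6}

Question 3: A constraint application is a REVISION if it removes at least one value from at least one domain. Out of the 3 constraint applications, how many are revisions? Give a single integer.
Answer: 2

Derivation:
Constraint 1 (V != X) on D(V)={4,5,9} D(X)={5,8,9}: no change => not a revision
Constraint 2 (Y < Z) on D(Y)={4,5,6,10} D(Z)={5,6,7,9,10}: Y {4,5,6,10}->{4,5,6} => REVISION
Constraint 3 (Y + V = Z) on D(Y)={4,5,6} D(V)={4,5,9} D(Z)={5,6,7,9,10}: V {4,5,9}->{4,5}; Z {5,6,7,9,10}->{9,10} => REVISION
Total revisions = 2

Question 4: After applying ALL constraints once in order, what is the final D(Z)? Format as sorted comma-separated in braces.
Constraint 1 (V != X) on D(V)={4,5,9} D(X)={5,8,9}: no change
Constraint 2 (Y < Z) on D(Y)={4,5,6,10} D(Z)={5,6,7,9,10}: Y {4,5,6,10}->{4,5,6}
Constraint 3 (Y + V = Z) on D(Y)={4,5,6} D(V)={4,5,9} D(Z)={5,6,7,9,10}: V {4,5,9}->{4,5}; Z {5,6,7,9,10}->{9,10}
So after all 3 constraints: D(Z) = {9,10}

Answer: {9,10}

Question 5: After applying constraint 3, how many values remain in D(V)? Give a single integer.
Answer: 2

Derivation:
Constraint 1 (V != X) on D(V)={4,5,9} D(X)={5,8,9}: no change
Constraint 2 (Y < Z) on D(Y)={4,5,6,10} D(Z)={5,6,7,9,10}: Y {4,5,6,10}->{4,5,6}
Constraint 3 (Y + V = Z) on D(Y)={4,5,6} D(V)={4,5,9} D(Z)={5,6,7,9,10}: V {4,5,9}->{4,5}; Z {5,6,7,9,10}->{9,10}
So after constraint 3: D(V)={4,5}, size = 2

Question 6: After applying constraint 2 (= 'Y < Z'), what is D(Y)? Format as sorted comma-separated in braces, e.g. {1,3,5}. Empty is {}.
Answer: {4,5,6}

Derivation:
Constraint 1 (V != X) on D(V)={4,5,9} D(X)={5,8,9}: no change
Constraint 2 (Y < Z) on D(Y)={4,5,6,10} D(Z)={5,6,7,9,10}: Y {4,5,6,10}->{4,5,6}
So after constraint 2: D(Y) = {4,5,6}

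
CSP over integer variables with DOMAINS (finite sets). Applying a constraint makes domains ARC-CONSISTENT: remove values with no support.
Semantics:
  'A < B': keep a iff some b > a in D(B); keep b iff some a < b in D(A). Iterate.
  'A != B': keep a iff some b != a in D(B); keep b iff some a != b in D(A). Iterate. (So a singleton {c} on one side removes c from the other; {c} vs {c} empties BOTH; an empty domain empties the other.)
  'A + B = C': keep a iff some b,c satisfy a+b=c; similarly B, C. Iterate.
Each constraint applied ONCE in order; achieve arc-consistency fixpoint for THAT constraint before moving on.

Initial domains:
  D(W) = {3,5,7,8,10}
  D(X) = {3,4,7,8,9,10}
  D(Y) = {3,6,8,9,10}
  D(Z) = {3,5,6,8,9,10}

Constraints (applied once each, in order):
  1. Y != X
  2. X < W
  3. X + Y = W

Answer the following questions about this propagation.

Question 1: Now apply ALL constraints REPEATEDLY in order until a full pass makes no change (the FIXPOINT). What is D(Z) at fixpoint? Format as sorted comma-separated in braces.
pass 0 (initial): D(Z)={3,5,6,8,9,10}
pass 1: W {3,5,7,8,10}->{7,10}; X {3,4,7,8,9,10}->{4,7}; Y {3,6,8,9,10}->{3,6}
pass 2: no change
Fixpoint after 2 passes: D(Z) = {3,5,6,8,9,10}

Answer: {3,5,6,8,9,10}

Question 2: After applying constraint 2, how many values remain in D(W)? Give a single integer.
Constraint 1 (Y != X) on D(Y)={3,6,8,9,10} D(X)={3,4,7,8,9,10}: no change
Constraint 2 (X < W) on D(X)={3,4,7,8,9,10} D(W)={3,5,7,8,10}: X {3,4,7,8,9,10}->{3,4,7,8,9}; W {3,5,7,8,10}->{5,7,8,10}
So after constraint 2: D(W)={5,7,8,10}, size = 4

Answer: 4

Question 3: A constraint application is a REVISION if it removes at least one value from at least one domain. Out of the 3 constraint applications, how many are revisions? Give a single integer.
Answer: 2

Derivation:
Constraint 1 (Y != X) on D(Y)={3,6,8,9,10} D(X)={3,4,7,8,9,10}: no change => not a revision
Constraint 2 (X < W) on D(X)={3,4,7,8,9,10} D(W)={3,5,7,8,10}: X {3,4,7,8,9,10}->{3,4,7,8,9}; W {3,5,7,8,10}->{5,7,8,10} => REVISION
Constraint 3 (X + Y = W) on D(X)={3,4,7,8,9} D(Y)={3,6,8,9,10} D(W)={5,7,8,10}: X {3,4,7,8,9}->{4,7}; Y {3,6,8,9,10}->{3,6}; W {5,7,8,10}->{7,10} => REVISION
Total revisions = 2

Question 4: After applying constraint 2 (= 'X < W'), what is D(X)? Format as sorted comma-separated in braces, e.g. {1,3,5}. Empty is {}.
Constraint 1 (Y != X) on D(Y)={3,6,8,9,10} D(X)={3,4,7,8,9,10}: no change
Constraint 2 (X < W) on D(X)={3,4,7,8,9,10} D(W)={3,5,7,8,10}: X {3,4,7,8,9,10}->{3,4,7,8,9}; W {3,5,7,8,10}->{5,7,8,10}
So after constraint 2: D(X) = {3,4,7,8,9}

Answer: {3,4,7,8,9}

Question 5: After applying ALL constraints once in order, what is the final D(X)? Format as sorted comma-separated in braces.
Constraint 1 (Y != X) on D(Y)={3,6,8,9,10} D(X)={3,4,7,8,9,10}: no change
Constraint 2 (X < W) on D(X)={3,4,7,8,9,10} D(W)={3,5,7,8,10}: X {3,4,7,8,9,10}->{3,4,7,8,9}; W {3,5,7,8,10}->{5,7,8,10}
Constraint 3 (X + Y = W) on D(X)={3,4,7,8,9} D(Y)={3,6,8,9,10} D(W)={5,7,8,10}: X {3,4,7,8,9}->{4,7}; Y {3,6,8,9,10}->{3,6}; W {5,7,8,10}->{7,10}
So after all 3 constraints: D(X) = {4,7}

Answer: {4,7}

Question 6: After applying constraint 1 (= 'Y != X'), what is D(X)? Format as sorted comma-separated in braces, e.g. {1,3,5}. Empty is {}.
Constraint 1 (Y != X) on D(Y)={3,6,8,9,10} D(X)={3,4,7,8,9,10}: no change
So after constraint 1: D(X) = {3,4,7,8,9,10}

Answer: {3,4,7,8,9,10}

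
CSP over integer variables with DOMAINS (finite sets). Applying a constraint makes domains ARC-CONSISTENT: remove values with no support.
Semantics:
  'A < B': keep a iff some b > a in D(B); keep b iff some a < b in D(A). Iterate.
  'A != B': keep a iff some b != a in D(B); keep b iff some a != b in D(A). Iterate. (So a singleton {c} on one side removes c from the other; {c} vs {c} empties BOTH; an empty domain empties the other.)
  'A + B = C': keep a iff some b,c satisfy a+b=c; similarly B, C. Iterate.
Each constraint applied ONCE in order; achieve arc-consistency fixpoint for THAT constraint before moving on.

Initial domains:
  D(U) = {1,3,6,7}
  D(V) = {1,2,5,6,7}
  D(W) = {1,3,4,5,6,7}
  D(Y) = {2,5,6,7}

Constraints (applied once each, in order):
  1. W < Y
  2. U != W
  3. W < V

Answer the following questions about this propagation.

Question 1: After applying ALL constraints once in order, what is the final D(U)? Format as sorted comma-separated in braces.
Answer: {1,3,6,7}

Derivation:
Constraint 1 (W < Y) on D(W)={1,3,4,5,6,7} D(Y)={2,5,6,7}: W {1,3,4,5,6,7}->{1,3,4,5,6}
Constraint 2 (U != W) on D(U)={1,3,6,7} D(W)={1,3,4,5,6}: no change
Constraint 3 (W < V) on D(W)={1,3,4,5,6} D(V)={1,2,5,6,7}: V {1,2,5,6,7}->{2,5,6,7}
So after all 3 constraints: D(U) = {1,3,6,7}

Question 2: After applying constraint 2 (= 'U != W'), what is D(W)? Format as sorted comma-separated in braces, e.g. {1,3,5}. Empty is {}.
Constraint 1 (W < Y) on D(W)={1,3,4,5,6,7} D(Y)={2,5,6,7}: W {1,3,4,5,6,7}->{1,3,4,5,6}
Constraint 2 (U != W) on D(U)={1,3,6,7} D(W)={1,3,4,5,6}: no change
So after constraint 2: D(W) = {1,3,4,5,6}

Answer: {1,3,4,5,6}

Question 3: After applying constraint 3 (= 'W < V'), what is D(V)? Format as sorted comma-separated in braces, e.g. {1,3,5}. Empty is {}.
Answer: {2,5,6,7}

Derivation:
Constraint 1 (W < Y) on D(W)={1,3,4,5,6,7} D(Y)={2,5,6,7}: W {1,3,4,5,6,7}->{1,3,4,5,6}
Constraint 2 (U != W) on D(U)={1,3,6,7} D(W)={1,3,4,5,6}: no change
Constraint 3 (W < V) on D(W)={1,3,4,5,6} D(V)={1,2,5,6,7}: V {1,2,5,6,7}->{2,5,6,7}
So after constraint 3: D(V) = {2,5,6,7}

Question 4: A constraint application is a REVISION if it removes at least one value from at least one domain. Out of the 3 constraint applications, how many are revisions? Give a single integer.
Answer: 2

Derivation:
Constraint 1 (W < Y) on D(W)={1,3,4,5,6,7} D(Y)={2,5,6,7}: W {1,3,4,5,6,7}->{1,3,4,5,6} => REVISION
Constraint 2 (U != W) on D(U)={1,3,6,7} D(W)={1,3,4,5,6}: no change => not a revision
Constraint 3 (W < V) on D(W)={1,3,4,5,6} D(V)={1,2,5,6,7}: V {1,2,5,6,7}->{2,5,6,7} => REVISION
Total revisions = 2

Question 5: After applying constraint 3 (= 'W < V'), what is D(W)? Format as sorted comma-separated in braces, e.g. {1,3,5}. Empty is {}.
Answer: {1,3,4,5,6}

Derivation:
Constraint 1 (W < Y) on D(W)={1,3,4,5,6,7} D(Y)={2,5,6,7}: W {1,3,4,5,6,7}->{1,3,4,5,6}
Constraint 2 (U != W) on D(U)={1,3,6,7} D(W)={1,3,4,5,6}: no change
Constraint 3 (W < V) on D(W)={1,3,4,5,6} D(V)={1,2,5,6,7}: V {1,2,5,6,7}->{2,5,6,7}
So after constraint 3: D(W) = {1,3,4,5,6}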